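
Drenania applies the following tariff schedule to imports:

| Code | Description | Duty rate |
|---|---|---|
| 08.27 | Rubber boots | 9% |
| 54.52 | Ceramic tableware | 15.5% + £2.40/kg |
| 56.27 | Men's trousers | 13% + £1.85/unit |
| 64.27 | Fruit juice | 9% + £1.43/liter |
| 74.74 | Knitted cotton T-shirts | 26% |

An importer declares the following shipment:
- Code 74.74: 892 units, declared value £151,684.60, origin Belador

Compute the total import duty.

Line 1 (74.74, Belador, 892 units, £151,684.60):
Base rate for 74.74 is 26%.
Duty = £151,684.60 × 26% = £39,438.00.

£39,438.00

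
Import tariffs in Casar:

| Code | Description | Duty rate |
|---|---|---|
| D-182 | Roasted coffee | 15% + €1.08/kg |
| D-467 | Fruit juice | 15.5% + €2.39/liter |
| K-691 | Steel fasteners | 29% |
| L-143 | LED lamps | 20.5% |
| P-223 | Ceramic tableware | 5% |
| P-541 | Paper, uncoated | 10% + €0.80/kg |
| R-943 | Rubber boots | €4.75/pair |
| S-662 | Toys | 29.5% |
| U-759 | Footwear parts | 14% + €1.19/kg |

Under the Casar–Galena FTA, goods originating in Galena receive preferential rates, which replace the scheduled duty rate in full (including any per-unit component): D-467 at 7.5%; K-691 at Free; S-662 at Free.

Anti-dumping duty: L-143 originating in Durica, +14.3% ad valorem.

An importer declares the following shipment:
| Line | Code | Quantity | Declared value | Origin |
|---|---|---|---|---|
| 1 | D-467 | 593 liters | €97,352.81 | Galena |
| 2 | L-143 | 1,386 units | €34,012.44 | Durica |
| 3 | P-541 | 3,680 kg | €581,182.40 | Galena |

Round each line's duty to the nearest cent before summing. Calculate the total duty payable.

€80,200.03

Line 1 (D-467, Galena, 593 liters, €97,352.81):
Base rate for D-467 is 15.5% + €2.39/liter.
Origin Galena qualifies under the Casar–Galena agreement and D-467 is covered: preferential rate 7.5% applies instead.
Duty = €97,352.81 × 7.5% = €7,301.46.
Line 2 (L-143, Durica, 1,386 units, €34,012.44):
Base rate for L-143 is 20.5%.
Additional duty on L-143 from Durica: +14.3%. Applied ad valorem rate: 20.5% + 14.3% = 34.8%.
Duty = €34,012.44 × 34.8% = €11,836.33.
Line 3 (P-541, Galena, 3,680 kg, €581,182.40):
Base rate for P-541 is 10% + €0.80/kg.
Origin Galena is the FTA partner but P-541 is not on the preference list; base rate stands.
Duty = €581,182.40 × 10% + 3,680 × €0.80 = €61,062.24.
Total = €7,301.46 + €11,836.33 + €61,062.24 = €80,200.03.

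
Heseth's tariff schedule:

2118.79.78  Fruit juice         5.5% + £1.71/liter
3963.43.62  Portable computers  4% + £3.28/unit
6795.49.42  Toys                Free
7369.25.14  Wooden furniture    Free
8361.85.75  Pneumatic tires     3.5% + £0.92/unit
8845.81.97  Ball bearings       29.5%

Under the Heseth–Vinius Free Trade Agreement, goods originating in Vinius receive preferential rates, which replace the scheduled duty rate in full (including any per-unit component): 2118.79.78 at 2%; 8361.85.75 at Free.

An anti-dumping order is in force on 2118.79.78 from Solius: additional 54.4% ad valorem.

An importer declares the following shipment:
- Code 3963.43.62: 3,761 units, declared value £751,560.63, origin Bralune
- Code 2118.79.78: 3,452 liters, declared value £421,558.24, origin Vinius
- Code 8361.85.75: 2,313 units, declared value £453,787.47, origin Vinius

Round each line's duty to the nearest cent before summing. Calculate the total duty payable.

Line 1 (3963.43.62, Bralune, 3,761 units, £751,560.63):
Base rate for 3963.43.62 is 4% + £3.28/unit.
Duty = £751,560.63 × 4% + 3,761 × £3.28 = £42,398.51.
Line 2 (2118.79.78, Vinius, 3,452 liters, £421,558.24):
Base rate for 2118.79.78 is 5.5% + £1.71/liter.
Origin Vinius qualifies under the Heseth–Vinius agreement and 2118.79.78 is covered: preferential rate 2% applies instead.
The additional-duty order on 2118.79.78 targets Solius, not Vinius; it does not apply.
Duty = £421,558.24 × 2% = £8,431.16.
Line 3 (8361.85.75, Vinius, 2,313 units, £453,787.47):
Base rate for 8361.85.75 is 3.5% + £0.92/unit.
Origin Vinius qualifies under the Heseth–Vinius agreement and 8361.85.75 is covered: preferential rate Free applies instead.
Duty = £453,787.47 × 0% = £0.00.
Total = £42,398.51 + £8,431.16 + £0.00 = £50,829.67.

£50,829.67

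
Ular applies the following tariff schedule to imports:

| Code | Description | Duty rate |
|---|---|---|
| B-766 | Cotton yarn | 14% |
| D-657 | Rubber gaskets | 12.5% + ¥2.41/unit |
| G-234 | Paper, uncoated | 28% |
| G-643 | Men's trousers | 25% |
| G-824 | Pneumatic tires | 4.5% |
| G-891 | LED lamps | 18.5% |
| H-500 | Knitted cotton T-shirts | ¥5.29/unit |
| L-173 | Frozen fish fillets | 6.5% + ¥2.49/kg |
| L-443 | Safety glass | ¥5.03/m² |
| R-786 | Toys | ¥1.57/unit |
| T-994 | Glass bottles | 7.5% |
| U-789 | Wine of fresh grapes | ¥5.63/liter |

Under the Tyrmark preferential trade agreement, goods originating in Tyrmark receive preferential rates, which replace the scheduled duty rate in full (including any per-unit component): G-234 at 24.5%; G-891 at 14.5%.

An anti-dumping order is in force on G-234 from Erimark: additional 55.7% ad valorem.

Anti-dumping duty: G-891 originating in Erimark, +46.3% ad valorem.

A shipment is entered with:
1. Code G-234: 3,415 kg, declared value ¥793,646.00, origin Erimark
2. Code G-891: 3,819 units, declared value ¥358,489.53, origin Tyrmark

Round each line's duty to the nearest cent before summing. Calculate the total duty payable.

Line 1 (G-234, Erimark, 3,415 kg, ¥793,646.00):
Base rate for G-234 is 28%.
G-234 has an FTA preferential rate, but origin Erimark is not Tyrmark; base rate stands.
Additional duty on G-234 from Erimark: +55.7%. Applied ad valorem rate: 28% + 55.7% = 83.7%.
Duty = ¥793,646.00 × 83.7% = ¥664,281.70.
Line 2 (G-891, Tyrmark, 3,819 units, ¥358,489.53):
Base rate for G-891 is 18.5%.
Origin Tyrmark qualifies under the Ular–Tyrmark agreement and G-891 is covered: preferential rate 14.5% applies instead.
The additional-duty order on G-891 targets Erimark, not Tyrmark; it does not apply.
Duty = ¥358,489.53 × 14.5% = ¥51,980.98.
Total = ¥664,281.70 + ¥51,980.98 = ¥716,262.68.

¥716,262.68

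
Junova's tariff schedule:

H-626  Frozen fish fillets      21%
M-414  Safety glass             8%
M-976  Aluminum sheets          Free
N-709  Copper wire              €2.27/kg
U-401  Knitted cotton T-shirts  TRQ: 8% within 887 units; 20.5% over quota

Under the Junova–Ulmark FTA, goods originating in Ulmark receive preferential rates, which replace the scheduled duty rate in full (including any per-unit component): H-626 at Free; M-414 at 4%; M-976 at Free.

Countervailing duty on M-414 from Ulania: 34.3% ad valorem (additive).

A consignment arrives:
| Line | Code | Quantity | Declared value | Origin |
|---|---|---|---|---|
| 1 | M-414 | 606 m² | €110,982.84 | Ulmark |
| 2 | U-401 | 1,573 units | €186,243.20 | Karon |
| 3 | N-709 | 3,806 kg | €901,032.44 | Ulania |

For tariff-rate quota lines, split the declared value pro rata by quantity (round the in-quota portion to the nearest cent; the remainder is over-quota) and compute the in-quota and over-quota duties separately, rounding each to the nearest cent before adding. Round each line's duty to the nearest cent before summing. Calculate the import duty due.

Line 1 (M-414, Ulmark, 606 m², €110,982.84):
Base rate for M-414 is 8%.
Origin Ulmark qualifies under the Junova–Ulmark agreement and M-414 is covered: preferential rate 4% applies instead.
The additional-duty order on M-414 targets Ulania, not Ulmark; it does not apply.
Duty = €110,982.84 × 4% = €4,439.31.
Line 2 (U-401, Karon, 1,573 units, €186,243.20):
Code U-401 is under a tariff-rate quota (threshold 887 units). In-quota: 887 units at 8%; over-quota: 686 units at 20.5%.
Pro-rata value split: in-quota = €186,243.20 × 887/1,573 = €105,020.80; over-quota = €186,243.20 − €105,020.80 = €81,222.40.
In-quota duty = €105,020.80 × 8% = €8,401.66. Over-quota duty = €81,222.40 × 20.5% = €16,650.59.
Line duty = €8,401.66 + €16,650.59 = €25,052.25.
Line 3 (N-709, Ulania, 3,806 kg, €901,032.44):
Base rate for N-709 is €2.27/kg.
Duty = 3,806 × €2.27 = €8,639.62.
Total = €4,439.31 + €25,052.25 + €8,639.62 = €38,131.18.

€38,131.18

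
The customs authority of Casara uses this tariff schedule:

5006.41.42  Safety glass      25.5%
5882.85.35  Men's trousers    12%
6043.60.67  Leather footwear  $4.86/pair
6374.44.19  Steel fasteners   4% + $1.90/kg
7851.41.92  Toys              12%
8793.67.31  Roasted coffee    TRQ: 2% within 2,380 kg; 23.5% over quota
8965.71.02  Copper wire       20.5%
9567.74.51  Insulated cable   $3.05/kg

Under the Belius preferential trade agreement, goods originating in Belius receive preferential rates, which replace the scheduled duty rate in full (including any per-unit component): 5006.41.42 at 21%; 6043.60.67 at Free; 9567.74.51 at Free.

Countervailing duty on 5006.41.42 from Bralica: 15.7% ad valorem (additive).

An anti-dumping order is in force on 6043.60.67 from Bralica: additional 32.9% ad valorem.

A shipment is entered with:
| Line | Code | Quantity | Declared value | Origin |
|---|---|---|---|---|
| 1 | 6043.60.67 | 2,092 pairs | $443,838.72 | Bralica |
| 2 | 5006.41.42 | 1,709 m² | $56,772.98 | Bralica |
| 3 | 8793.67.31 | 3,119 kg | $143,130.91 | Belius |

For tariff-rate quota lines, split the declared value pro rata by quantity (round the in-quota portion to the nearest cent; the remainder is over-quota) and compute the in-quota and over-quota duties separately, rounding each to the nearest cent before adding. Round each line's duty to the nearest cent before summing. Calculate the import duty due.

$189,734.38

Line 1 (6043.60.67, Bralica, 2,092 pairs, $443,838.72):
Base rate for 6043.60.67 is $4.86/pair.
6043.60.67 has an FTA preferential rate, but origin Bralica is not Belius; base rate stands.
Additional duty on 6043.60.67 from Bralica: +32.9% ad valorem. Applied ad valorem rate = 32.9%.
Duty = $443,838.72 × 32.9% + 2,092 × $4.86 = $156,190.06.
Line 2 (5006.41.42, Bralica, 1,709 m², $56,772.98):
Base rate for 5006.41.42 is 25.5%.
5006.41.42 has an FTA preferential rate, but origin Bralica is not Belius; base rate stands.
Additional duty on 5006.41.42 from Bralica: +15.7%. Applied ad valorem rate: 25.5% + 15.7% = 41.2%.
Duty = $56,772.98 × 41.2% = $23,390.47.
Line 3 (8793.67.31, Belius, 3,119 kg, $143,130.91):
Code 8793.67.31 is under a tariff-rate quota (threshold 2,380 kg). In-quota: 2,380 kg at 2%; over-quota: 739 kg at 23.5%.
Pro-rata value split: in-quota = $143,130.91 × 2,380/3,119 = $109,218.20; over-quota = $143,130.91 − $109,218.20 = $33,912.71.
In-quota duty = $109,218.20 × 2% = $2,184.36. Over-quota duty = $33,912.71 × 23.5% = $7,969.49.
Line duty = $2,184.36 + $7,969.49 = $10,153.85.
Total = $156,190.06 + $23,390.47 + $10,153.85 = $189,734.38.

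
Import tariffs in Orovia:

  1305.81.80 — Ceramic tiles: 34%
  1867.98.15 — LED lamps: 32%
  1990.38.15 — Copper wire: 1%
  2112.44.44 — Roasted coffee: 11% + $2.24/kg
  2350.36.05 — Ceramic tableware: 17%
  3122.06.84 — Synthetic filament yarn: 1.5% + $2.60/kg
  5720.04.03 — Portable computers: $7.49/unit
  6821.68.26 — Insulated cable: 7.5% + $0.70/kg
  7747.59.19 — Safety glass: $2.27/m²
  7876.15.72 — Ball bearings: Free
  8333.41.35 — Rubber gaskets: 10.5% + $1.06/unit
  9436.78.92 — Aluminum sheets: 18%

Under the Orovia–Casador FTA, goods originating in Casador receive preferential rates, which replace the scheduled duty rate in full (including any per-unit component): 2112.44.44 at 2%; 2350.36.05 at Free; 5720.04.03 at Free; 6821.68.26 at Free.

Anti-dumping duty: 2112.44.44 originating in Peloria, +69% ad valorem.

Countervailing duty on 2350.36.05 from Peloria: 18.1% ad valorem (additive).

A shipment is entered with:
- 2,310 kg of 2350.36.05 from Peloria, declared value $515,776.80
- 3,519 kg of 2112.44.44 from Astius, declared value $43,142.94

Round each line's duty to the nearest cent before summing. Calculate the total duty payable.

$193,665.94

Line 1 (2350.36.05, Peloria, 2,310 kg, $515,776.80):
Base rate for 2350.36.05 is 17%.
2350.36.05 has an FTA preferential rate, but origin Peloria is not Casador; base rate stands.
Additional duty on 2350.36.05 from Peloria: +18.1%. Applied ad valorem rate: 17% + 18.1% = 35.1%.
Duty = $515,776.80 × 35.1% = $181,037.66.
Line 2 (2112.44.44, Astius, 3,519 kg, $43,142.94):
Base rate for 2112.44.44 is 11% + $2.24/kg.
2112.44.44 has an FTA preferential rate, but origin Astius is not Casador; base rate stands.
The additional-duty order on 2112.44.44 targets Peloria, not Astius; it does not apply.
Duty = $43,142.94 × 11% + 3,519 × $2.24 = $12,628.28.
Total = $181,037.66 + $12,628.28 = $193,665.94.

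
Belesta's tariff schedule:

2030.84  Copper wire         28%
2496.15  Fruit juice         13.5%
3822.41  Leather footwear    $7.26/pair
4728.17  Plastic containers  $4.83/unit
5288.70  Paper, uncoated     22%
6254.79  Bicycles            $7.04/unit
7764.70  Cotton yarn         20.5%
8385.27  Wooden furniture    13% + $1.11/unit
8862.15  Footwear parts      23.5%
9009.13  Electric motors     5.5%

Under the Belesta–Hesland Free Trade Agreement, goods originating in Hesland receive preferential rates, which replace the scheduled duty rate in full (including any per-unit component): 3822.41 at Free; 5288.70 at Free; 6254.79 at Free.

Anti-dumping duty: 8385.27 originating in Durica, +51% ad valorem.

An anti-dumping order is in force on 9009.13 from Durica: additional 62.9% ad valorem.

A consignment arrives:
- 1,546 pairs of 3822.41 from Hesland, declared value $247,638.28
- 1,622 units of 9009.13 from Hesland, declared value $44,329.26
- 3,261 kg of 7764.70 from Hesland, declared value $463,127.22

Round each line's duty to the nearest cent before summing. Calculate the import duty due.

Line 1 (3822.41, Hesland, 1,546 pairs, $247,638.28):
Base rate for 3822.41 is $7.26/pair.
Origin Hesland qualifies under the Belesta–Hesland agreement and 3822.41 is covered: preferential rate Free applies instead.
Duty = $247,638.28 × 0% = $0.00.
Line 2 (9009.13, Hesland, 1,622 units, $44,329.26):
Base rate for 9009.13 is 5.5%.
Origin Hesland is the FTA partner but 9009.13 is not on the preference list; base rate stands.
The additional-duty order on 9009.13 targets Durica, not Hesland; it does not apply.
Duty = $44,329.26 × 5.5% = $2,438.11.
Line 3 (7764.70, Hesland, 3,261 kg, $463,127.22):
Base rate for 7764.70 is 20.5%.
Origin Hesland is the FTA partner but 7764.70 is not on the preference list; base rate stands.
Duty = $463,127.22 × 20.5% = $94,941.08.
Total = $0.00 + $2,438.11 + $94,941.08 = $97,379.19.

$97,379.19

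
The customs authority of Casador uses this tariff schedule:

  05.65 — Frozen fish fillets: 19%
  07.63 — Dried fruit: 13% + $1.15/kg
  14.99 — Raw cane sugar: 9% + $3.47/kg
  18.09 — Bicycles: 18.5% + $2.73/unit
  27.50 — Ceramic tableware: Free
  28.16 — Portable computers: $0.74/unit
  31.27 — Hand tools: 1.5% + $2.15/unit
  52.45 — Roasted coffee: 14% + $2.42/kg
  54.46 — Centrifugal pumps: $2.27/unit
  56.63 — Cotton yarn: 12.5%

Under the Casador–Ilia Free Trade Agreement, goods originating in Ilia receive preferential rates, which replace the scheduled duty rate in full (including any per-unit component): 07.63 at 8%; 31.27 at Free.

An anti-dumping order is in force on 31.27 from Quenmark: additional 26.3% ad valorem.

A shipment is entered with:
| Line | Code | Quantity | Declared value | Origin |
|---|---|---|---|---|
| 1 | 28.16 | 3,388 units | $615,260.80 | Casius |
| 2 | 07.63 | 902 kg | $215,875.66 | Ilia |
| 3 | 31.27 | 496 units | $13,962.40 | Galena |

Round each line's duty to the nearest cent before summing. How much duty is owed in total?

Line 1 (28.16, Casius, 3,388 units, $615,260.80):
Base rate for 28.16 is $0.74/unit.
Duty = 3,388 × $0.74 = $2,507.12.
Line 2 (07.63, Ilia, 902 kg, $215,875.66):
Base rate for 07.63 is 13% + $1.15/kg.
Origin Ilia qualifies under the Casador–Ilia agreement and 07.63 is covered: preferential rate 8% applies instead.
Duty = $215,875.66 × 8% = $17,270.05.
Line 3 (31.27, Galena, 496 units, $13,962.40):
Base rate for 31.27 is 1.5% + $2.15/unit.
31.27 has an FTA preferential rate, but origin Galena is not Ilia; base rate stands.
The additional-duty order on 31.27 targets Quenmark, not Galena; it does not apply.
Duty = $13,962.40 × 1.5% + 496 × $2.15 = $1,275.84.
Total = $2,507.12 + $17,270.05 + $1,275.84 = $21,053.01.

$21,053.01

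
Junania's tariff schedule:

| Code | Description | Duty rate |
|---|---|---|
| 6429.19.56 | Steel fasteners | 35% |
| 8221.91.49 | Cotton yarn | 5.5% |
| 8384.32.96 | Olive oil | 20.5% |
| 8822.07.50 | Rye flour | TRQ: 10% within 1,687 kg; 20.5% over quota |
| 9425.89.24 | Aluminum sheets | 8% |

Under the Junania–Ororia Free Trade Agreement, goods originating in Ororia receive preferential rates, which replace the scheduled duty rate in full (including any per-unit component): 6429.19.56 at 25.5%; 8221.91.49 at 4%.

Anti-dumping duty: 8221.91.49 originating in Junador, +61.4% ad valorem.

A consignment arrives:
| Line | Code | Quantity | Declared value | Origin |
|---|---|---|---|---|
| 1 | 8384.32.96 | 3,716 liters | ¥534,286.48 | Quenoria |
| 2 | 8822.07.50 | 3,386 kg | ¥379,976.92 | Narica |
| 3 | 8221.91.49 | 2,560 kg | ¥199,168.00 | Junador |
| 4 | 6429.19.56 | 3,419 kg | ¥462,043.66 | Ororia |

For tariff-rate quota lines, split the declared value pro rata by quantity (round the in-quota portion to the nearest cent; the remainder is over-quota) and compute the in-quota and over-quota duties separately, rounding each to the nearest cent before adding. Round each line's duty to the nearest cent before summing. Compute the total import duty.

Line 1 (8384.32.96, Quenoria, 3,716 liters, ¥534,286.48):
Base rate for 8384.32.96 is 20.5%.
Duty = ¥534,286.48 × 20.5% = ¥109,528.73.
Line 2 (8822.07.50, Narica, 3,386 kg, ¥379,976.92):
Code 8822.07.50 is under a tariff-rate quota (threshold 1,687 kg). In-quota: 1,687 kg at 10%; over-quota: 1,699 kg at 20.5%.
Pro-rata value split: in-quota = ¥379,976.92 × 1,687/3,386 = ¥189,315.14; over-quota = ¥379,976.92 − ¥189,315.14 = ¥190,661.78.
In-quota duty = ¥189,315.14 × 10% = ¥18,931.51. Over-quota duty = ¥190,661.78 × 20.5% = ¥39,085.66.
Line duty = ¥18,931.51 + ¥39,085.66 = ¥58,017.17.
Line 3 (8221.91.49, Junador, 2,560 kg, ¥199,168.00):
Base rate for 8221.91.49 is 5.5%.
8221.91.49 has an FTA preferential rate, but origin Junador is not Ororia; base rate stands.
Additional duty on 8221.91.49 from Junador: +61.4%. Applied ad valorem rate: 5.5% + 61.4% = 66.9%.
Duty = ¥199,168.00 × 66.9% = ¥133,243.39.
Line 4 (6429.19.56, Ororia, 3,419 kg, ¥462,043.66):
Base rate for 6429.19.56 is 35%.
Origin Ororia qualifies under the Junania–Ororia agreement and 6429.19.56 is covered: preferential rate 25.5% applies instead.
Duty = ¥462,043.66 × 25.5% = ¥117,821.13.
Total = ¥109,528.73 + ¥58,017.17 + ¥133,243.39 + ¥117,821.13 = ¥418,610.42.

¥418,610.42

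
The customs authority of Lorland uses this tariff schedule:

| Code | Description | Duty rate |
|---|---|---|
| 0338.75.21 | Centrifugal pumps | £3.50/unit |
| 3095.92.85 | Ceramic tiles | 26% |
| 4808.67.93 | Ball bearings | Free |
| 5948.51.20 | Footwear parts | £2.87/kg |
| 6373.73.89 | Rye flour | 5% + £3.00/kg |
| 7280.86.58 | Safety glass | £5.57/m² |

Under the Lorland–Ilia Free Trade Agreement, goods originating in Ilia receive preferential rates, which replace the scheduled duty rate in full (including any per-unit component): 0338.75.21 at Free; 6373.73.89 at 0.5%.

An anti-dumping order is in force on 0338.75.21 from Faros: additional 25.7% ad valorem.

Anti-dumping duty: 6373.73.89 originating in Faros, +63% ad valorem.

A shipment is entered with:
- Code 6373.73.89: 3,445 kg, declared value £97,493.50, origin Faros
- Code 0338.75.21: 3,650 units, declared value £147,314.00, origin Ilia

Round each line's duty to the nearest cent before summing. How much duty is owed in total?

£76,630.58

Line 1 (6373.73.89, Faros, 3,445 kg, £97,493.50):
Base rate for 6373.73.89 is 5% + £3.00/kg.
6373.73.89 has an FTA preferential rate, but origin Faros is not Ilia; base rate stands.
Additional duty on 6373.73.89 from Faros: +63%. Applied ad valorem rate: 5% + 63% = 68%.
Duty = £97,493.50 × 68% + 3,445 × £3.00 = £76,630.58.
Line 2 (0338.75.21, Ilia, 3,650 units, £147,314.00):
Base rate for 0338.75.21 is £3.50/unit.
Origin Ilia qualifies under the Lorland–Ilia agreement and 0338.75.21 is covered: preferential rate Free applies instead.
The additional-duty order on 0338.75.21 targets Faros, not Ilia; it does not apply.
Duty = £147,314.00 × 0% = £0.00.
Total = £76,630.58 + £0.00 = £76,630.58.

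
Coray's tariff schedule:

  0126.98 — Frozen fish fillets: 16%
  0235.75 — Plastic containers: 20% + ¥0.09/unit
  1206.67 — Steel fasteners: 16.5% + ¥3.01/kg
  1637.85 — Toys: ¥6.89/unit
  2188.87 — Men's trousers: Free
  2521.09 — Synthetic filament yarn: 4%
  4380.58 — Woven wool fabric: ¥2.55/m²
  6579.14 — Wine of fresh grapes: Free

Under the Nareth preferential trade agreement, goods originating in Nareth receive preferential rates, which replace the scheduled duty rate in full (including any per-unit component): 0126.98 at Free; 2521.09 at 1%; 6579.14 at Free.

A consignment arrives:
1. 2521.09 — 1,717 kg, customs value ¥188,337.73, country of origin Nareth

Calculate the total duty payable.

¥1,883.38

Line 1 (2521.09, Nareth, 1,717 kg, ¥188,337.73):
Base rate for 2521.09 is 4%.
Origin Nareth qualifies under the Coray–Nareth agreement and 2521.09 is covered: preferential rate 1% applies instead.
Duty = ¥188,337.73 × 1% = ¥1,883.38.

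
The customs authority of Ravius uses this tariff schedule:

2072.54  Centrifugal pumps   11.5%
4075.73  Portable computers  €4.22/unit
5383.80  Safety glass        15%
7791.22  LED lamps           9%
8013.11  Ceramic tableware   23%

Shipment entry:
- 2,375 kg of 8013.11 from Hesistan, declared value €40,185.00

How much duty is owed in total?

Line 1 (8013.11, Hesistan, 2,375 kg, €40,185.00):
Base rate for 8013.11 is 23%.
Duty = €40,185.00 × 23% = €9,242.55.

€9,242.55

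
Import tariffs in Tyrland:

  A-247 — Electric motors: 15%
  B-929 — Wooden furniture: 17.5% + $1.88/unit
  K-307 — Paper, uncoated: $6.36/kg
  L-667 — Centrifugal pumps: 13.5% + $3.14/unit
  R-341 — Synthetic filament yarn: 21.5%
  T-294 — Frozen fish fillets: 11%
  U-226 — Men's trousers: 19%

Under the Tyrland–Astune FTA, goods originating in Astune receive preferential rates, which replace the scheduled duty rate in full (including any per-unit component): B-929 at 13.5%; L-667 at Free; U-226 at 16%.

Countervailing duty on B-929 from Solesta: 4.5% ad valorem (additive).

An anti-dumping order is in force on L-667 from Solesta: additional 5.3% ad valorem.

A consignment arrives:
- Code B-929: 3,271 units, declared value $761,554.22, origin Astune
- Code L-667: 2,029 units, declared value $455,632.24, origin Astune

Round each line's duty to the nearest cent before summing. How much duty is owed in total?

$102,809.82

Line 1 (B-929, Astune, 3,271 units, $761,554.22):
Base rate for B-929 is 17.5% + $1.88/unit.
Origin Astune qualifies under the Tyrland–Astune agreement and B-929 is covered: preferential rate 13.5% applies instead.
The additional-duty order on B-929 targets Solesta, not Astune; it does not apply.
Duty = $761,554.22 × 13.5% = $102,809.82.
Line 2 (L-667, Astune, 2,029 units, $455,632.24):
Base rate for L-667 is 13.5% + $3.14/unit.
Origin Astune qualifies under the Tyrland–Astune agreement and L-667 is covered: preferential rate Free applies instead.
The additional-duty order on L-667 targets Solesta, not Astune; it does not apply.
Duty = $455,632.24 × 0% = $0.00.
Total = $102,809.82 + $0.00 = $102,809.82.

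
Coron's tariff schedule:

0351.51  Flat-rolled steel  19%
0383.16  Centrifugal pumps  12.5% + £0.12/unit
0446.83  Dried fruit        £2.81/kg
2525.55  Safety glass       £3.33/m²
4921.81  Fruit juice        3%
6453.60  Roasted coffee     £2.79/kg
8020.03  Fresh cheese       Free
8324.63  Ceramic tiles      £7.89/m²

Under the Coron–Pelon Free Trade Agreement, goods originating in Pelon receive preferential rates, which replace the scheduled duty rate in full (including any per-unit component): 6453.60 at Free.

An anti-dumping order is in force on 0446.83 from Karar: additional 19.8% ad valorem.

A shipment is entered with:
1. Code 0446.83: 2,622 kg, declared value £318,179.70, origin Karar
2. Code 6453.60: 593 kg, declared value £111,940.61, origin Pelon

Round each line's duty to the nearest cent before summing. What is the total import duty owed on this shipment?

£70,367.40

Line 1 (0446.83, Karar, 2,622 kg, £318,179.70):
Base rate for 0446.83 is £2.81/kg.
Additional duty on 0446.83 from Karar: +19.8% ad valorem. Applied ad valorem rate = 19.8%.
Duty = £318,179.70 × 19.8% + 2,622 × £2.81 = £70,367.40.
Line 2 (6453.60, Pelon, 593 kg, £111,940.61):
Base rate for 6453.60 is £2.79/kg.
Origin Pelon qualifies under the Coron–Pelon agreement and 6453.60 is covered: preferential rate Free applies instead.
Duty = £111,940.61 × 0% = £0.00.
Total = £70,367.40 + £0.00 = £70,367.40.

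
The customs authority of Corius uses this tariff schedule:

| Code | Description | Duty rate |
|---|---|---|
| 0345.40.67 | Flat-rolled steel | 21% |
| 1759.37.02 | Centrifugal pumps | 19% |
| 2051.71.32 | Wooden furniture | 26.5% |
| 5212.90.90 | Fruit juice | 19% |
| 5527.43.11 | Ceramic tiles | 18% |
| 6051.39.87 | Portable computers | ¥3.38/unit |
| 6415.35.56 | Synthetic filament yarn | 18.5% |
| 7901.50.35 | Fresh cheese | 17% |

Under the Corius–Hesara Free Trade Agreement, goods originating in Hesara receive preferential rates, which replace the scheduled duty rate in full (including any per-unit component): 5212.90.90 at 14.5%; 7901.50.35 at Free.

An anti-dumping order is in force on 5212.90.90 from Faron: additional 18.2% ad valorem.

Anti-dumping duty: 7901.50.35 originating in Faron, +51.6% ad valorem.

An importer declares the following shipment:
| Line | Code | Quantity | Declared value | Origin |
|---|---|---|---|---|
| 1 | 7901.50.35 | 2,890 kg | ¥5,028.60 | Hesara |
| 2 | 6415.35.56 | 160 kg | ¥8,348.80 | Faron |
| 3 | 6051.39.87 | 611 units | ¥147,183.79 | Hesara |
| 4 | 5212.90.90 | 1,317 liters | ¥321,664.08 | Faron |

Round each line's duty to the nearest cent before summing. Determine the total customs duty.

Line 1 (7901.50.35, Hesara, 2,890 kg, ¥5,028.60):
Base rate for 7901.50.35 is 17%.
Origin Hesara qualifies under the Corius–Hesara agreement and 7901.50.35 is covered: preferential rate Free applies instead.
The additional-duty order on 7901.50.35 targets Faron, not Hesara; it does not apply.
Duty = ¥5,028.60 × 0% = ¥0.00.
Line 2 (6415.35.56, Faron, 160 kg, ¥8,348.80):
Base rate for 6415.35.56 is 18.5%.
Duty = ¥8,348.80 × 18.5% = ¥1,544.53.
Line 3 (6051.39.87, Hesara, 611 units, ¥147,183.79):
Base rate for 6051.39.87 is ¥3.38/unit.
Origin Hesara is the FTA partner but 6051.39.87 is not on the preference list; base rate stands.
Duty = 611 × ¥3.38 = ¥2,065.18.
Line 4 (5212.90.90, Faron, 1,317 liters, ¥321,664.08):
Base rate for 5212.90.90 is 19%.
5212.90.90 has an FTA preferential rate, but origin Faron is not Hesara; base rate stands.
Additional duty on 5212.90.90 from Faron: +18.2%. Applied ad valorem rate: 19% + 18.2% = 37.2%.
Duty = ¥321,664.08 × 37.2% = ¥119,659.04.
Total = ¥0.00 + ¥1,544.53 + ¥2,065.18 + ¥119,659.04 = ¥123,268.75.

¥123,268.75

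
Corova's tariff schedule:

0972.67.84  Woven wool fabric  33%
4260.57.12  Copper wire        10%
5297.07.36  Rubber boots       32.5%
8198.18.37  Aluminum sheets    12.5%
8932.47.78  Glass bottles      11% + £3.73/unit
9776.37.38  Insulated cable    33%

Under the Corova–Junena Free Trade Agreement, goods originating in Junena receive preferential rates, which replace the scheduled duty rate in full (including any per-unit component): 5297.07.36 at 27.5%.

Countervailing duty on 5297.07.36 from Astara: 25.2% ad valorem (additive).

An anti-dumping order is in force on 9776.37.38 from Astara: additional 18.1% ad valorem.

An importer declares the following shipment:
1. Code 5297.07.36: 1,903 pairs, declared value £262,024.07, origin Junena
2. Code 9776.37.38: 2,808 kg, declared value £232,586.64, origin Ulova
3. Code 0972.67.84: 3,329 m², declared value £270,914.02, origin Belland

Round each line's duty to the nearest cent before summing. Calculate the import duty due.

£238,211.84

Line 1 (5297.07.36, Junena, 1,903 pairs, £262,024.07):
Base rate for 5297.07.36 is 32.5%.
Origin Junena qualifies under the Corova–Junena agreement and 5297.07.36 is covered: preferential rate 27.5% applies instead.
The additional-duty order on 5297.07.36 targets Astara, not Junena; it does not apply.
Duty = £262,024.07 × 27.5% = £72,056.62.
Line 2 (9776.37.38, Ulova, 2,808 kg, £232,586.64):
Base rate for 9776.37.38 is 33%.
The additional-duty order on 9776.37.38 targets Astara, not Ulova; it does not apply.
Duty = £232,586.64 × 33% = £76,753.59.
Line 3 (0972.67.84, Belland, 3,329 m², £270,914.02):
Base rate for 0972.67.84 is 33%.
Duty = £270,914.02 × 33% = £89,401.63.
Total = £72,056.62 + £76,753.59 + £89,401.63 = £238,211.84.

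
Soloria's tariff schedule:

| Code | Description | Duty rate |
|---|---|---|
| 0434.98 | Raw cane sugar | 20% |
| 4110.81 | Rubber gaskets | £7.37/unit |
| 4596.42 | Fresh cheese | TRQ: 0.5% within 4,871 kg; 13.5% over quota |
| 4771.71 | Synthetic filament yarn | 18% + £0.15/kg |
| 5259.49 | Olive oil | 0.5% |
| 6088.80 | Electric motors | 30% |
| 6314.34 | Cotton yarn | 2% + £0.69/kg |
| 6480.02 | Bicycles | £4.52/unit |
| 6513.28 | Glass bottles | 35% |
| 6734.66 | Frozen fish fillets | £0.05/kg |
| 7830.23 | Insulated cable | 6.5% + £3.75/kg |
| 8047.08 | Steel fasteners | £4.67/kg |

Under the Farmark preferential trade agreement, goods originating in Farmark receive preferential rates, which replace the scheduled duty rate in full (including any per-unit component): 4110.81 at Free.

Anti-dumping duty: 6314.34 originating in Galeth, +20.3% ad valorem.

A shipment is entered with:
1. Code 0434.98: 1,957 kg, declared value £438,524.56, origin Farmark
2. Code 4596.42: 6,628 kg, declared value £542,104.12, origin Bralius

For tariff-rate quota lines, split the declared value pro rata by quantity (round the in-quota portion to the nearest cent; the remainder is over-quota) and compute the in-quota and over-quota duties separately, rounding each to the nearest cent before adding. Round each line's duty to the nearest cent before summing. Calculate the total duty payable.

£109,097.09

Line 1 (0434.98, Farmark, 1,957 kg, £438,524.56):
Base rate for 0434.98 is 20%.
Origin Farmark is the FTA partner but 0434.98 is not on the preference list; base rate stands.
Duty = £438,524.56 × 20% = £87,704.91.
Line 2 (4596.42, Bralius, 6,628 kg, £542,104.12):
Code 4596.42 is under a tariff-rate quota (threshold 4,871 kg). In-quota: 4,871 kg at 0.5%; over-quota: 1,757 kg at 13.5%.
Pro-rata value split: in-quota = £542,104.12 × 4,871/6,628 = £398,399.09; over-quota = £542,104.12 − £398,399.09 = £143,705.03.
In-quota duty = £398,399.09 × 0.5% = £1,992.00. Over-quota duty = £143,705.03 × 13.5% = £19,400.18.
Line duty = £1,992.00 + £19,400.18 = £21,392.18.
Total = £87,704.91 + £21,392.18 = £109,097.09.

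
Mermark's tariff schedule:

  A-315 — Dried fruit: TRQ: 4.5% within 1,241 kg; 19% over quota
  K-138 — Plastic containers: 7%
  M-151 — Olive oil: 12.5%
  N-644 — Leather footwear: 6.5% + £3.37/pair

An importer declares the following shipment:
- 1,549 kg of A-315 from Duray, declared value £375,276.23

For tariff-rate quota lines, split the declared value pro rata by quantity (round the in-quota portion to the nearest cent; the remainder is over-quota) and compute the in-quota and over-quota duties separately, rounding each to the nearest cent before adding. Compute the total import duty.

Line 1 (A-315, Duray, 1,549 kg, £375,276.23):
Code A-315 is under a tariff-rate quota (threshold 1,241 kg). In-quota: 1,241 kg at 4.5%; over-quota: 308 kg at 19%.
Pro-rata value split: in-quota = £375,276.23 × 1,241/1,549 = £300,657.07; over-quota = £375,276.23 − £300,657.07 = £74,619.16.
In-quota duty = £300,657.07 × 4.5% = £13,529.57. Over-quota duty = £74,619.16 × 19% = £14,177.64.
Line duty = £13,529.57 + £14,177.64 = £27,707.21.

£27,707.21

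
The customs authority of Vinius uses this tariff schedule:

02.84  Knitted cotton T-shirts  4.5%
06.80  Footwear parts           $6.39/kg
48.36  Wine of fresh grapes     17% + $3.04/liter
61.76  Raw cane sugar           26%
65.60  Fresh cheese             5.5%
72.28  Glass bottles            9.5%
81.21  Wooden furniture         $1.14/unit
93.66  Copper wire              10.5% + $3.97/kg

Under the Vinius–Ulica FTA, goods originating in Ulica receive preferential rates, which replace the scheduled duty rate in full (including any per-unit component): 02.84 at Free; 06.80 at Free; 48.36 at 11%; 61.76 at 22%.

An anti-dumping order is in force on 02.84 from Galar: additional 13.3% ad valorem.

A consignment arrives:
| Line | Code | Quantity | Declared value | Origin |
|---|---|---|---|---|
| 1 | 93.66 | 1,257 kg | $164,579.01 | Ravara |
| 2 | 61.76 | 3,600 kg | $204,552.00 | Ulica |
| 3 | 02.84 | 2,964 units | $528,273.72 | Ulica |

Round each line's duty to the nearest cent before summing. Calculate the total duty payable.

$67,272.53

Line 1 (93.66, Ravara, 1,257 kg, $164,579.01):
Base rate for 93.66 is 10.5% + $3.97/kg.
Duty = $164,579.01 × 10.5% + 1,257 × $3.97 = $22,271.09.
Line 2 (61.76, Ulica, 3,600 kg, $204,552.00):
Base rate for 61.76 is 26%.
Origin Ulica qualifies under the Vinius–Ulica agreement and 61.76 is covered: preferential rate 22% applies instead.
Duty = $204,552.00 × 22% = $45,001.44.
Line 3 (02.84, Ulica, 2,964 units, $528,273.72):
Base rate for 02.84 is 4.5%.
Origin Ulica qualifies under the Vinius–Ulica agreement and 02.84 is covered: preferential rate Free applies instead.
The additional-duty order on 02.84 targets Galar, not Ulica; it does not apply.
Duty = $528,273.72 × 0% = $0.00.
Total = $22,271.09 + $45,001.44 + $0.00 = $67,272.53.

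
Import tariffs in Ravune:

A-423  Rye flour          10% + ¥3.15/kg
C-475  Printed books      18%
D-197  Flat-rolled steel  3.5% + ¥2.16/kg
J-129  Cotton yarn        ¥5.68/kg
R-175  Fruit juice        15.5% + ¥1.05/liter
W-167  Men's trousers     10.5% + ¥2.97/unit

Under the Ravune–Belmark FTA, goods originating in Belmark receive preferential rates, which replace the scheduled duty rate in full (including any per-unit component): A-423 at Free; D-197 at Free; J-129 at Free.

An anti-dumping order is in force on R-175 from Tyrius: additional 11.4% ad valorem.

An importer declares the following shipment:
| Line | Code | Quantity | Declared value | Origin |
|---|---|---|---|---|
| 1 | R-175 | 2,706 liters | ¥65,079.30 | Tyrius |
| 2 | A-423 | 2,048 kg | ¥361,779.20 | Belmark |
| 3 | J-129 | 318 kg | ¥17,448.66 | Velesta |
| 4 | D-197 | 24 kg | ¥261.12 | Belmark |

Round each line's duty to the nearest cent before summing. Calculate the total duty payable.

Line 1 (R-175, Tyrius, 2,706 liters, ¥65,079.30):
Base rate for R-175 is 15.5% + ¥1.05/liter.
Additional duty on R-175 from Tyrius: +11.4%. Applied ad valorem rate: 15.5% + 11.4% = 26.9%.
Duty = ¥65,079.30 × 26.9% + 2,706 × ¥1.05 = ¥20,347.63.
Line 2 (A-423, Belmark, 2,048 kg, ¥361,779.20):
Base rate for A-423 is 10% + ¥3.15/kg.
Origin Belmark qualifies under the Ravune–Belmark agreement and A-423 is covered: preferential rate Free applies instead.
Duty = ¥361,779.20 × 0% = ¥0.00.
Line 3 (J-129, Velesta, 318 kg, ¥17,448.66):
Base rate for J-129 is ¥5.68/kg.
J-129 has an FTA preferential rate, but origin Velesta is not Belmark; base rate stands.
Duty = 318 × ¥5.68 = ¥1,806.24.
Line 4 (D-197, Belmark, 24 kg, ¥261.12):
Base rate for D-197 is 3.5% + ¥2.16/kg.
Origin Belmark qualifies under the Ravune–Belmark agreement and D-197 is covered: preferential rate Free applies instead.
Duty = ¥261.12 × 0% = ¥0.00.
Total = ¥20,347.63 + ¥0.00 + ¥1,806.24 + ¥0.00 = ¥22,153.87.

¥22,153.87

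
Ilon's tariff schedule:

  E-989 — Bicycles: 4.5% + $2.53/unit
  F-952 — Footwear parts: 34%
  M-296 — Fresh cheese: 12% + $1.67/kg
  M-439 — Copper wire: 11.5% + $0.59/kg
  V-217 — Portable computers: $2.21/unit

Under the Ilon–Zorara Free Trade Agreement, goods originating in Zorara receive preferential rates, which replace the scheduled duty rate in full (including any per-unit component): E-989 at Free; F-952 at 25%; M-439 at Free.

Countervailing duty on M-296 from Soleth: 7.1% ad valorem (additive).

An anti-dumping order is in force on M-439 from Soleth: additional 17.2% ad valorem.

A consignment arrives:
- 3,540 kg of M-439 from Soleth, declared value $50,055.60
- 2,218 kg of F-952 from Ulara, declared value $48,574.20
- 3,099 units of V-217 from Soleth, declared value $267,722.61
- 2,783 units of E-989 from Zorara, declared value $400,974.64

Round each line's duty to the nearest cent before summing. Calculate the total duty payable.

$39,818.58

Line 1 (M-439, Soleth, 3,540 kg, $50,055.60):
Base rate for M-439 is 11.5% + $0.59/kg.
M-439 has an FTA preferential rate, but origin Soleth is not Zorara; base rate stands.
Additional duty on M-439 from Soleth: +17.2%. Applied ad valorem rate: 11.5% + 17.2% = 28.7%.
Duty = $50,055.60 × 28.7% + 3,540 × $0.59 = $16,454.56.
Line 2 (F-952, Ulara, 2,218 kg, $48,574.20):
Base rate for F-952 is 34%.
F-952 has an FTA preferential rate, but origin Ulara is not Zorara; base rate stands.
Duty = $48,574.20 × 34% = $16,515.23.
Line 3 (V-217, Soleth, 3,099 units, $267,722.61):
Base rate for V-217 is $2.21/unit.
Duty = 3,099 × $2.21 = $6,848.79.
Line 4 (E-989, Zorara, 2,783 units, $400,974.64):
Base rate for E-989 is 4.5% + $2.53/unit.
Origin Zorara qualifies under the Ilon–Zorara agreement and E-989 is covered: preferential rate Free applies instead.
Duty = $400,974.64 × 0% = $0.00.
Total = $16,454.56 + $16,515.23 + $6,848.79 + $0.00 = $39,818.58.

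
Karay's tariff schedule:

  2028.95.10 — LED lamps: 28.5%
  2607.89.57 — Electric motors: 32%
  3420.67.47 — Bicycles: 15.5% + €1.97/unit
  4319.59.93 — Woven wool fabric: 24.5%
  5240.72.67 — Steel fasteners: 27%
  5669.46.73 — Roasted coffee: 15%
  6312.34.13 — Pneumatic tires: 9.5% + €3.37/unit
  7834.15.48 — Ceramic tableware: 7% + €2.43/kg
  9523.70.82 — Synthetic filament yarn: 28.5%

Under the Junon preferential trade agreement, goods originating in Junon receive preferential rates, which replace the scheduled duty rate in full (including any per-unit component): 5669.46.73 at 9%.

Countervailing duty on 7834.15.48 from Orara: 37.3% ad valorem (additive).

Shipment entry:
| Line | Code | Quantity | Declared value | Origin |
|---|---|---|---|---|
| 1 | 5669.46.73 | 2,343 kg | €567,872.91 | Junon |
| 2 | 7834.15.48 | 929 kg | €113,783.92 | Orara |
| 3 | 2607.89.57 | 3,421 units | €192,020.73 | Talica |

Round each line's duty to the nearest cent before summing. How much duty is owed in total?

Line 1 (5669.46.73, Junon, 2,343 kg, €567,872.91):
Base rate for 5669.46.73 is 15%.
Origin Junon qualifies under the Karay–Junon agreement and 5669.46.73 is covered: preferential rate 9% applies instead.
Duty = €567,872.91 × 9% = €51,108.56.
Line 2 (7834.15.48, Orara, 929 kg, €113,783.92):
Base rate for 7834.15.48 is 7% + €2.43/kg.
Additional duty on 7834.15.48 from Orara: +37.3%. Applied ad valorem rate: 7% + 37.3% = 44.3%.
Duty = €113,783.92 × 44.3% + 929 × €2.43 = €52,663.75.
Line 3 (2607.89.57, Talica, 3,421 units, €192,020.73):
Base rate for 2607.89.57 is 32%.
Duty = €192,020.73 × 32% = €61,446.63.
Total = €51,108.56 + €52,663.75 + €61,446.63 = €165,218.94.

€165,218.94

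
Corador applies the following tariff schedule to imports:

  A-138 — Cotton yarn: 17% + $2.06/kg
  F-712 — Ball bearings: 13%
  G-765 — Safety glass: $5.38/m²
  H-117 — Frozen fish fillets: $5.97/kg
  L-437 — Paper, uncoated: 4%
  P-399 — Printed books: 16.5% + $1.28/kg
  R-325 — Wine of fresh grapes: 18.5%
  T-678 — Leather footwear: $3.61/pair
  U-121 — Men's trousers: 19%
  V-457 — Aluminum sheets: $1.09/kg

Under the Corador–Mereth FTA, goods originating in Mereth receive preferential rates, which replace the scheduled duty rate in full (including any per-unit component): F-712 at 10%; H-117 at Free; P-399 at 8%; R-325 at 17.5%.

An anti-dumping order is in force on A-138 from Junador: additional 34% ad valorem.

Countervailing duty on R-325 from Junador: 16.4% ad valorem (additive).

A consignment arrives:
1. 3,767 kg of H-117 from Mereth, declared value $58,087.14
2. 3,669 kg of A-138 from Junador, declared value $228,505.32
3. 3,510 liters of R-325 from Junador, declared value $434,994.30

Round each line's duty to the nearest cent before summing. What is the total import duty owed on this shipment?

Line 1 (H-117, Mereth, 3,767 kg, $58,087.14):
Base rate for H-117 is $5.97/kg.
Origin Mereth qualifies under the Corador–Mereth agreement and H-117 is covered: preferential rate Free applies instead.
Duty = $58,087.14 × 0% = $0.00.
Line 2 (A-138, Junador, 3,669 kg, $228,505.32):
Base rate for A-138 is 17% + $2.06/kg.
Additional duty on A-138 from Junador: +34%. Applied ad valorem rate: 17% + 34% = 51%.
Duty = $228,505.32 × 51% + 3,669 × $2.06 = $124,095.85.
Line 3 (R-325, Junador, 3,510 liters, $434,994.30):
Base rate for R-325 is 18.5%.
R-325 has an FTA preferential rate, but origin Junador is not Mereth; base rate stands.
Additional duty on R-325 from Junador: +16.4%. Applied ad valorem rate: 18.5% + 16.4% = 34.9%.
Duty = $434,994.30 × 34.9% = $151,813.01.
Total = $0.00 + $124,095.85 + $151,813.01 = $275,908.86.

$275,908.86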